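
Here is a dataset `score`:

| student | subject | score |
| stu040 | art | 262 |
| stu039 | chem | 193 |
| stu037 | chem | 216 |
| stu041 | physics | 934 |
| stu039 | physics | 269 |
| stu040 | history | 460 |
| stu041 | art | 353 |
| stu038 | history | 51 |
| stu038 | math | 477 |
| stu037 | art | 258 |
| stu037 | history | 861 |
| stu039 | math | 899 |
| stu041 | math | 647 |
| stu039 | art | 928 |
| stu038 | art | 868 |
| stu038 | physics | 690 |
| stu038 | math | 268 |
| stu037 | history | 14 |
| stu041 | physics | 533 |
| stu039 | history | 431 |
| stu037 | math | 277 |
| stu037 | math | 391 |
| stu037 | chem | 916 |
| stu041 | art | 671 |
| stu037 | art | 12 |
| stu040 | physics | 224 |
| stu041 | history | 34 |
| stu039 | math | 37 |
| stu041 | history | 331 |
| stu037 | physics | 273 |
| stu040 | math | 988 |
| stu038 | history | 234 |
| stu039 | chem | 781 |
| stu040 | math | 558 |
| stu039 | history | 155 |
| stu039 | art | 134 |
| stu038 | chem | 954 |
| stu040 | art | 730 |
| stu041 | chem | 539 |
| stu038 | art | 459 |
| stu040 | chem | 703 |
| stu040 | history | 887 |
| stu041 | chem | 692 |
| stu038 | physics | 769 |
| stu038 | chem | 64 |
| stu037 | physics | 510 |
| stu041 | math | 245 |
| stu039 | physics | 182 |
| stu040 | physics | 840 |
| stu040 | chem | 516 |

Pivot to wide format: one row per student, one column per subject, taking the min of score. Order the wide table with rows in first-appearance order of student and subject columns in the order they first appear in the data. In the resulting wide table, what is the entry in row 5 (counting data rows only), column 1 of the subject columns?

With rows in first-appearance order of student, row 5 is student=stu038. subject columns in first-appearance order: art, chem, physics, history, math; column 1 is art.
Long rows with student=stu038, subject=art: min(868, 459) = 459.

459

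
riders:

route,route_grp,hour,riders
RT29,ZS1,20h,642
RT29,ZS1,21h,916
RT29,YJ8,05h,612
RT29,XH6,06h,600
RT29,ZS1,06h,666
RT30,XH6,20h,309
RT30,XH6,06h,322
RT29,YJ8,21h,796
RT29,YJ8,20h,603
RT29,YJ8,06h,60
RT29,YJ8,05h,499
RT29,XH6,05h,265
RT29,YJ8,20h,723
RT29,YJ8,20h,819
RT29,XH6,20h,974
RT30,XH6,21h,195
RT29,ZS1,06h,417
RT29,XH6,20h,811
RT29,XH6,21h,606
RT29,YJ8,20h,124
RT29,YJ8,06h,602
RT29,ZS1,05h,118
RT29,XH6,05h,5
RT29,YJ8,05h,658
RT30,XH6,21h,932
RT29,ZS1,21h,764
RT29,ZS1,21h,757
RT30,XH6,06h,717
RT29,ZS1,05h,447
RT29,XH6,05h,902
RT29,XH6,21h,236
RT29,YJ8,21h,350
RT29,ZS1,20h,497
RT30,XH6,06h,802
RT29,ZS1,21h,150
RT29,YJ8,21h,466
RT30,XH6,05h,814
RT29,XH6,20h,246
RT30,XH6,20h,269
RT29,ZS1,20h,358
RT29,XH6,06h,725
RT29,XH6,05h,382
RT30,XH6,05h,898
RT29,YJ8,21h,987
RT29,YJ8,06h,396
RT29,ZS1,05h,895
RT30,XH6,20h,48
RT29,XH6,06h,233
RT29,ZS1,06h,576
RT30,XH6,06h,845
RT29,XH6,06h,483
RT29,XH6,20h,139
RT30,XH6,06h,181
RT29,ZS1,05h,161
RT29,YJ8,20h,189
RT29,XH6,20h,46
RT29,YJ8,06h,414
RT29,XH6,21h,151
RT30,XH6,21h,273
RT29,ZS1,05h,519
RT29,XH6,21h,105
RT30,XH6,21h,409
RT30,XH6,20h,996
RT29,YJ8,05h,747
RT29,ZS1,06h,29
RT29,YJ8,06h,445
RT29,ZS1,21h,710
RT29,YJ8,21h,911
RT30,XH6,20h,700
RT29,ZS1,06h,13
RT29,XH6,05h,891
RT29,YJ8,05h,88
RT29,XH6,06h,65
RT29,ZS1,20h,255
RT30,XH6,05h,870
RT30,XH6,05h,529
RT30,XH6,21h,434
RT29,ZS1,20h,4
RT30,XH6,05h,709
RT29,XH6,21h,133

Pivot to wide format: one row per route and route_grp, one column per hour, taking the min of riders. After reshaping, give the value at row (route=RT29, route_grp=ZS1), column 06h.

13

Rows with route=RT29, route_grp=ZS1 and hour=06h: riders values are 666, 417, 576, 29, 13.
min(666, 417, 576, 29, 13) = 13.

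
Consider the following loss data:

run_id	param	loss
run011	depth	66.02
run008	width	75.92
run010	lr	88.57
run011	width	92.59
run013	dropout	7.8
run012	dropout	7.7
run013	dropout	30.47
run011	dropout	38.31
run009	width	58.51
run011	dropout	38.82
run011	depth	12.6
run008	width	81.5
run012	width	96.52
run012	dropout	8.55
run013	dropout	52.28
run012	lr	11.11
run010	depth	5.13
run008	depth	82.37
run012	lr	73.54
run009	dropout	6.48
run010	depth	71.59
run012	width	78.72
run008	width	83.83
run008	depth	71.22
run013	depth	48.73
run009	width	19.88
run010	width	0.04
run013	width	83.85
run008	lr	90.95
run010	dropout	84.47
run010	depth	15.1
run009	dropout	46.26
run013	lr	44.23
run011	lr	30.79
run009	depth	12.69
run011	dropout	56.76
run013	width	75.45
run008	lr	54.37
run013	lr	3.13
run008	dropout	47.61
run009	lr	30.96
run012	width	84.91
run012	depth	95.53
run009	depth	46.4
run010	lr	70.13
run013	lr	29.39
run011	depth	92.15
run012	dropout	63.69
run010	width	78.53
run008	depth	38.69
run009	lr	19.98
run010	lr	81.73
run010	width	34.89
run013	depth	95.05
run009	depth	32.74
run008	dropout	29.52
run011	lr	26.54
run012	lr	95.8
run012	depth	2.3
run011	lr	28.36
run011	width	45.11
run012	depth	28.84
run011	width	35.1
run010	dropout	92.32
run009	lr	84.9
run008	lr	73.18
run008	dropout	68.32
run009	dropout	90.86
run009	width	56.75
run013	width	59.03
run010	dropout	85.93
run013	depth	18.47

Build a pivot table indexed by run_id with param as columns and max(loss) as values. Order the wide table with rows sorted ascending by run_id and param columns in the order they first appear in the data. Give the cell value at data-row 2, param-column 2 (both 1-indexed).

With rows sorted ascending by run_id, row 2 is run_id=run009. param columns in first-appearance order: depth, width, lr, dropout; column 2 is width.
Long rows with run_id=run009, param=width: max(58.51, 19.88, 56.75) = 58.51.

58.51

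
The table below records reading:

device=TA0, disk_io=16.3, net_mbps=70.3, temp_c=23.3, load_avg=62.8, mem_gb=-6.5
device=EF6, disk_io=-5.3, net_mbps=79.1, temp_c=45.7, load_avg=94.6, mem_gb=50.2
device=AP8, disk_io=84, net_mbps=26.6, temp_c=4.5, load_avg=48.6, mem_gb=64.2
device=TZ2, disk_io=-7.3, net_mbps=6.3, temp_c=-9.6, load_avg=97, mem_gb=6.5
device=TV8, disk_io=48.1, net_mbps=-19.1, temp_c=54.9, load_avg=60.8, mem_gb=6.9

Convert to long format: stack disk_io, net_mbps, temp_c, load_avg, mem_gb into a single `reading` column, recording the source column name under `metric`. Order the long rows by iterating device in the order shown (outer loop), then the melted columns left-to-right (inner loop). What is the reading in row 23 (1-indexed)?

25 rows total (5 × 5). Row 23: index ⌊(23-1)/5⌋ = 4 into device → TV8; (23-1) mod 5 = 2 into the melted columns → temp_c.
So row 23 is (TV8, temp_c, 54.9); reading = 54.9.

54.9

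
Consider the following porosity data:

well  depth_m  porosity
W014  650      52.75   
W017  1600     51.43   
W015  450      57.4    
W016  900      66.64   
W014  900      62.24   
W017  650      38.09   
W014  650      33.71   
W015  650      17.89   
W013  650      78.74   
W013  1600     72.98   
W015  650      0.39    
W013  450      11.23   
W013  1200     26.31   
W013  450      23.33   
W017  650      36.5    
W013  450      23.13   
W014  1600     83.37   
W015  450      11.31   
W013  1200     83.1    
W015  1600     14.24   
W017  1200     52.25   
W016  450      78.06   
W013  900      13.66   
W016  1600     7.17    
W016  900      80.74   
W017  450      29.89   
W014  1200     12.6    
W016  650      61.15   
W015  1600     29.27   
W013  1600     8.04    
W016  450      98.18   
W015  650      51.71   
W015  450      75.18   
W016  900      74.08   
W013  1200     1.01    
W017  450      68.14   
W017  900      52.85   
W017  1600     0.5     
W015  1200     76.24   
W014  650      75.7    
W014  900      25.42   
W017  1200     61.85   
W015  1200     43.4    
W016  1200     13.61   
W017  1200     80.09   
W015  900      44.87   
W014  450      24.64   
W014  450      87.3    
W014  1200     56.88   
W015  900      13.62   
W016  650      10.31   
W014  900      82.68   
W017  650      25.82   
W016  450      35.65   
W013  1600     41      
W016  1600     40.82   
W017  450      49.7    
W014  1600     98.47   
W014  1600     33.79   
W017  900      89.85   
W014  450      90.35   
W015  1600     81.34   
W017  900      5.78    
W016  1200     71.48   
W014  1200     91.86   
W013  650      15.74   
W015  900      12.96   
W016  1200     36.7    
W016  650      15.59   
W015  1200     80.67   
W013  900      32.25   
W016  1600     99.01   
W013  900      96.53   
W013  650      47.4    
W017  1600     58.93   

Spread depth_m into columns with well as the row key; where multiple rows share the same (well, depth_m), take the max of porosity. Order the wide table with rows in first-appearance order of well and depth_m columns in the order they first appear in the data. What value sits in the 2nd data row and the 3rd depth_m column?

68.14

With rows in first-appearance order of well, row 2 is well=W017. depth_m columns in first-appearance order: 650, 1600, 450, 900, 1200; column 3 is 450.
Long rows with well=W017, depth_m=450: max(29.89, 68.14, 49.7) = 68.14.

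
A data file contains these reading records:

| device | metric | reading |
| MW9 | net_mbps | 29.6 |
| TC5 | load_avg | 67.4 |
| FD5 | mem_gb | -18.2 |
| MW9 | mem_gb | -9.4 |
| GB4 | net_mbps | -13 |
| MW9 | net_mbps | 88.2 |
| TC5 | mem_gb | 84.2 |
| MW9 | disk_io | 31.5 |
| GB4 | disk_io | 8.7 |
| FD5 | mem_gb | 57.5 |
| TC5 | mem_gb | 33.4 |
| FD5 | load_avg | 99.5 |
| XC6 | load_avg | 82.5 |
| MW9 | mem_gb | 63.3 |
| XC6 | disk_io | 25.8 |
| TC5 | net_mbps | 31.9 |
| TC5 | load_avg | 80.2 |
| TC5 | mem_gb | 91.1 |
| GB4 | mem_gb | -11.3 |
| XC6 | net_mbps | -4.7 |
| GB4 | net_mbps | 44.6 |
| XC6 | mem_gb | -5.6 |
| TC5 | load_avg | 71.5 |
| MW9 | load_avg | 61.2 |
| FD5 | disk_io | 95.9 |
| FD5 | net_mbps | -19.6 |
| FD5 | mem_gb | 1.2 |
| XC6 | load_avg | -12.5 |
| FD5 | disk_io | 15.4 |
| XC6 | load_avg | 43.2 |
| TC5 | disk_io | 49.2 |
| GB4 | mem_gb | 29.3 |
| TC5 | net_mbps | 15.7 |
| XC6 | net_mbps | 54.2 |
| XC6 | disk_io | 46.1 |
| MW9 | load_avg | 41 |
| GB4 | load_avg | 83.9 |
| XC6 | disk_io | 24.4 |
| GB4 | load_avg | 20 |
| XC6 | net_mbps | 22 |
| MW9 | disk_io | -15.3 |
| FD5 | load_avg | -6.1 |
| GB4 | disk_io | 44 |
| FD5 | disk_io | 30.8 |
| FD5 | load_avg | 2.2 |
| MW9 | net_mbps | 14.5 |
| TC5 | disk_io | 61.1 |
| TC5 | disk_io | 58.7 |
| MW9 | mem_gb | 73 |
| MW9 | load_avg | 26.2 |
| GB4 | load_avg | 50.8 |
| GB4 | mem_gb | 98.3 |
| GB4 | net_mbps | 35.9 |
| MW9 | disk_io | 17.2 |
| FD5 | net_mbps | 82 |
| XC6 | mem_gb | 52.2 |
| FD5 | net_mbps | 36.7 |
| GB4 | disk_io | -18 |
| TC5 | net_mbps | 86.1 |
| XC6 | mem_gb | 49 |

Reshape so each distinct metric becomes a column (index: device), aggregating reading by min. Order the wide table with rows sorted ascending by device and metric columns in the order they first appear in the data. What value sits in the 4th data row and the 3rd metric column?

33.4

With rows sorted ascending by device, row 4 is device=TC5. metric columns in first-appearance order: net_mbps, load_avg, mem_gb, disk_io; column 3 is mem_gb.
Long rows with device=TC5, metric=mem_gb: min(84.2, 33.4, 91.1) = 33.4.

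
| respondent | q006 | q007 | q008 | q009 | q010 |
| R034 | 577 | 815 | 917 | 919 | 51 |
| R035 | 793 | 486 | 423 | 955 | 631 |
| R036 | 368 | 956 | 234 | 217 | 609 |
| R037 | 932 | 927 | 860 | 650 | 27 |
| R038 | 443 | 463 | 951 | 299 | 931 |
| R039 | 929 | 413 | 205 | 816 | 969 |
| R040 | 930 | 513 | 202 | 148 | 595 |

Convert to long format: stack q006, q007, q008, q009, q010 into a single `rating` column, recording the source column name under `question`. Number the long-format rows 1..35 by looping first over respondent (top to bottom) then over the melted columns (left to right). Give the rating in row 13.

234

35 rows total (7 × 5). Row 13: index ⌊(13-1)/5⌋ = 2 into respondent → R036; (13-1) mod 5 = 2 into the melted columns → q008.
So row 13 is (R036, q008, 234); rating = 234.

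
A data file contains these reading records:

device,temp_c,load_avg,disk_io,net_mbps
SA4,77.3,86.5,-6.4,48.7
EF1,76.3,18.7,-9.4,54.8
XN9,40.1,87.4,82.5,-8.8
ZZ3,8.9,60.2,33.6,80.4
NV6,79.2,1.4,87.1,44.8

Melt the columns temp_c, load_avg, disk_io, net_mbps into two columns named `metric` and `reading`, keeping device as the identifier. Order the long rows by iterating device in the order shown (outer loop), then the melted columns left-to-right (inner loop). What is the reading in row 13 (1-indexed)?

8.9

20 rows total (5 × 4). Row 13: index ⌊(13-1)/4⌋ = 3 into device → ZZ3; (13-1) mod 4 = 0 into the melted columns → temp_c.
So row 13 is (ZZ3, temp_c, 8.9); reading = 8.9.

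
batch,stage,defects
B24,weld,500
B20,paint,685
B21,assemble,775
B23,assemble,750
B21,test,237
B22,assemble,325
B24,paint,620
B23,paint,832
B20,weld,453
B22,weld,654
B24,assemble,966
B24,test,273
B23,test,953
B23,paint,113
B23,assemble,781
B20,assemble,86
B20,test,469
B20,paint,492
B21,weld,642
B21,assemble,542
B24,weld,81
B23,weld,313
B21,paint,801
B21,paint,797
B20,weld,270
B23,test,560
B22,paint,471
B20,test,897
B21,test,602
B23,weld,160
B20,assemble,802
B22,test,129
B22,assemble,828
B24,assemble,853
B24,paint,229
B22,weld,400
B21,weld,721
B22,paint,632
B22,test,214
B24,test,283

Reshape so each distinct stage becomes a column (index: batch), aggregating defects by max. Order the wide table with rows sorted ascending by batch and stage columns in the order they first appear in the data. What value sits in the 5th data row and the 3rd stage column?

966

With rows sorted ascending by batch, row 5 is batch=B24. stage columns in first-appearance order: weld, paint, assemble, test; column 3 is assemble.
Long rows with batch=B24, stage=assemble: max(966, 853) = 966.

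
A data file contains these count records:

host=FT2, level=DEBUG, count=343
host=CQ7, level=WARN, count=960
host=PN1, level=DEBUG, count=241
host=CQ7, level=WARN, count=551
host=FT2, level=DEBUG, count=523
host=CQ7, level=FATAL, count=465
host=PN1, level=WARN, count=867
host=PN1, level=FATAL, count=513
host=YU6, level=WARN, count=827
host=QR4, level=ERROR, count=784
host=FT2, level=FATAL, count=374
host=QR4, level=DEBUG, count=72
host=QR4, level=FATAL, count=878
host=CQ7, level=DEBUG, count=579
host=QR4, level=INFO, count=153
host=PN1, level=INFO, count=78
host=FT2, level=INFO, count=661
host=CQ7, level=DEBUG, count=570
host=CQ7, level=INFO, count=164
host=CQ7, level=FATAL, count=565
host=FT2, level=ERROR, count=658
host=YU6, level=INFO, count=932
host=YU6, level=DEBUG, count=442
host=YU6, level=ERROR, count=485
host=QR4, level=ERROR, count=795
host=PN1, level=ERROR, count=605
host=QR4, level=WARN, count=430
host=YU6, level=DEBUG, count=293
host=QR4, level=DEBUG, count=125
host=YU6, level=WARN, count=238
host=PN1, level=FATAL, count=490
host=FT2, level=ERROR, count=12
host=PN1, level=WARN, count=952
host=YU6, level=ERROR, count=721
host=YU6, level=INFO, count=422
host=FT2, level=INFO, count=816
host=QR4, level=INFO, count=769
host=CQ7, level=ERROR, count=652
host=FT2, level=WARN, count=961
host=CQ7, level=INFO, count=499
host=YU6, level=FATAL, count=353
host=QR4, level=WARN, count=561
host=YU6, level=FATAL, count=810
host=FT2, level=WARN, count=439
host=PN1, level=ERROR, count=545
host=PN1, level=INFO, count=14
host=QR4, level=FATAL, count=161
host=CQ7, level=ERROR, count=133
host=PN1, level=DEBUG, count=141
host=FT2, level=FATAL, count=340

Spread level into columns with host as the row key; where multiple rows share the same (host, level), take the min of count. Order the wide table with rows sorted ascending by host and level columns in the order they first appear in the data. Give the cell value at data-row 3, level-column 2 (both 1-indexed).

With rows sorted ascending by host, row 3 is host=PN1. level columns in first-appearance order: DEBUG, WARN, FATAL, ERROR, INFO; column 2 is WARN.
Long rows with host=PN1, level=WARN: min(867, 952) = 867.

867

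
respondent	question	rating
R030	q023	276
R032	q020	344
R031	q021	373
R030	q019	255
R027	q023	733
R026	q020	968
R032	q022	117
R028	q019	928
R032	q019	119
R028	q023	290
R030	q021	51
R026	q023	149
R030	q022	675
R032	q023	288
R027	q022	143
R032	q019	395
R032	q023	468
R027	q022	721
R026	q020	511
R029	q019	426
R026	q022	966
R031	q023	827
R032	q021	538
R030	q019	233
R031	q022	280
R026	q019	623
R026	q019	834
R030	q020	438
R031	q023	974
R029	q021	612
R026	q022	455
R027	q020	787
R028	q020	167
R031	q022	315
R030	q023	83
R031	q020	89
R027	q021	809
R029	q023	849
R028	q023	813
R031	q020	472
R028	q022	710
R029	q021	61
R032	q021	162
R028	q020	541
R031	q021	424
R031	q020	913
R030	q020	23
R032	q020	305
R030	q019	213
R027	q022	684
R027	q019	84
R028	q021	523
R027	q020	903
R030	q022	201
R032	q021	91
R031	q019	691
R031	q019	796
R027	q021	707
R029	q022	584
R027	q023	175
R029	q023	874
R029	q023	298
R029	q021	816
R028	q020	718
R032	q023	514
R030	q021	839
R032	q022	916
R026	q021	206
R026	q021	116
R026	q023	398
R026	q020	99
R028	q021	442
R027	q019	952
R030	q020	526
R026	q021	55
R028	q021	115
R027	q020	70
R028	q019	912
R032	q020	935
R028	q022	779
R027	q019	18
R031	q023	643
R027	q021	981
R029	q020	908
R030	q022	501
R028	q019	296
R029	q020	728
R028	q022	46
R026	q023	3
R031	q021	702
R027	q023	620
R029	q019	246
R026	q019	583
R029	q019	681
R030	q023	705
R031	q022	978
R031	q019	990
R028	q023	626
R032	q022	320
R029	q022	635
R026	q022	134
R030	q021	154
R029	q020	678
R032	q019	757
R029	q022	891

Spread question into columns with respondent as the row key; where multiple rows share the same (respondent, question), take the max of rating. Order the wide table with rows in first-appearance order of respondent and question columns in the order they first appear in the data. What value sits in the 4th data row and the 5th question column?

721

With rows in first-appearance order of respondent, row 4 is respondent=R027. question columns in first-appearance order: q023, q020, q021, q019, q022; column 5 is q022.
Long rows with respondent=R027, question=q022: max(143, 721, 684) = 721.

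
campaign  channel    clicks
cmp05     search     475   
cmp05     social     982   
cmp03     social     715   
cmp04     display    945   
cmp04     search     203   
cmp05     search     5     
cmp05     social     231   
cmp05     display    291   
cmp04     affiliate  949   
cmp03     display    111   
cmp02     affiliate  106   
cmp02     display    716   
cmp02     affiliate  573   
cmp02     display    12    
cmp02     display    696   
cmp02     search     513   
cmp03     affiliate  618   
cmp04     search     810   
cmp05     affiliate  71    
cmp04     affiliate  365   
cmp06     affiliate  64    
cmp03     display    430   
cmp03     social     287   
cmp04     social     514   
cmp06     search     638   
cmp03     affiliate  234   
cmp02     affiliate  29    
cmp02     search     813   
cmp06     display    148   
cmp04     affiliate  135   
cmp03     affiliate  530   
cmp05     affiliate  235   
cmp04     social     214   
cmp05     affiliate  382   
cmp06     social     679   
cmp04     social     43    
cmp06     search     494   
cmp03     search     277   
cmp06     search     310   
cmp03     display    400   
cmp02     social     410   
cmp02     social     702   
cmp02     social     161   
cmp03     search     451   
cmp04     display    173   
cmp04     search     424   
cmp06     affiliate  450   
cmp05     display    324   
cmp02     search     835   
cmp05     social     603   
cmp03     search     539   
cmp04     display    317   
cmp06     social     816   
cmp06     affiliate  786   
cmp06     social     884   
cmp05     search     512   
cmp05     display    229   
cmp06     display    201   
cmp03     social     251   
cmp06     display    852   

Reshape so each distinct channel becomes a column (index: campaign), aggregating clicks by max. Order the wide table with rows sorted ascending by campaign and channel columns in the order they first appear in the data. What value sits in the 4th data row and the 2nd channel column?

With rows sorted ascending by campaign, row 4 is campaign=cmp05. channel columns in first-appearance order: search, social, display, affiliate; column 2 is social.
Long rows with campaign=cmp05, channel=social: max(982, 231, 603) = 982.

982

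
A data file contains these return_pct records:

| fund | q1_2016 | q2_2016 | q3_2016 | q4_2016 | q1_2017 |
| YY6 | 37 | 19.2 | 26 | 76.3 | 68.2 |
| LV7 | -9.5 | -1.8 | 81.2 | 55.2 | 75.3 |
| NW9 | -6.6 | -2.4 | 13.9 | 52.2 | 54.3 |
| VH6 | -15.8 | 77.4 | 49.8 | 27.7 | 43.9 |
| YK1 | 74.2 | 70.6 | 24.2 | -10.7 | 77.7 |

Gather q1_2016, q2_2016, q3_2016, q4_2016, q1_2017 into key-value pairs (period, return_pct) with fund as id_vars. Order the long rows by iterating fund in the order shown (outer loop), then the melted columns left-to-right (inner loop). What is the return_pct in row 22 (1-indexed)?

25 rows total (5 × 5). Row 22: index ⌊(22-1)/5⌋ = 4 into fund → YK1; (22-1) mod 5 = 1 into the melted columns → q2_2016.
So row 22 is (YK1, q2_2016, 70.6); return_pct = 70.6.

70.6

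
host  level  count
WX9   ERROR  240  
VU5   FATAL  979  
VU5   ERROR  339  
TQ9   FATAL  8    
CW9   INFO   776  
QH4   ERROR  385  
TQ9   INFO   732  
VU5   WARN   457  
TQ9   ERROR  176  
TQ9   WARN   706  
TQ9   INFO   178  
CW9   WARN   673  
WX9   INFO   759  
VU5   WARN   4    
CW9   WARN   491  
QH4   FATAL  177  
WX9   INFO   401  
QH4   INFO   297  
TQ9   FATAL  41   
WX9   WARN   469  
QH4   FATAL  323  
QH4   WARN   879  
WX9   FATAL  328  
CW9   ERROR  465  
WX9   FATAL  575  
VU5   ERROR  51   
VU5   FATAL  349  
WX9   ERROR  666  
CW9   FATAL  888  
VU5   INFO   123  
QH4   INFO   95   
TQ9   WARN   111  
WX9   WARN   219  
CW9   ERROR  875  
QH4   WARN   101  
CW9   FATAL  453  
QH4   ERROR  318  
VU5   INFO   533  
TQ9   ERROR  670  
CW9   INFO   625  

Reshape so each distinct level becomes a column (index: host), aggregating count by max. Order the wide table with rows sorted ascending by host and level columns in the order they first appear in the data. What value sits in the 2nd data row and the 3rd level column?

297

With rows sorted ascending by host, row 2 is host=QH4. level columns in first-appearance order: ERROR, FATAL, INFO, WARN; column 3 is INFO.
Long rows with host=QH4, level=INFO: max(297, 95) = 297.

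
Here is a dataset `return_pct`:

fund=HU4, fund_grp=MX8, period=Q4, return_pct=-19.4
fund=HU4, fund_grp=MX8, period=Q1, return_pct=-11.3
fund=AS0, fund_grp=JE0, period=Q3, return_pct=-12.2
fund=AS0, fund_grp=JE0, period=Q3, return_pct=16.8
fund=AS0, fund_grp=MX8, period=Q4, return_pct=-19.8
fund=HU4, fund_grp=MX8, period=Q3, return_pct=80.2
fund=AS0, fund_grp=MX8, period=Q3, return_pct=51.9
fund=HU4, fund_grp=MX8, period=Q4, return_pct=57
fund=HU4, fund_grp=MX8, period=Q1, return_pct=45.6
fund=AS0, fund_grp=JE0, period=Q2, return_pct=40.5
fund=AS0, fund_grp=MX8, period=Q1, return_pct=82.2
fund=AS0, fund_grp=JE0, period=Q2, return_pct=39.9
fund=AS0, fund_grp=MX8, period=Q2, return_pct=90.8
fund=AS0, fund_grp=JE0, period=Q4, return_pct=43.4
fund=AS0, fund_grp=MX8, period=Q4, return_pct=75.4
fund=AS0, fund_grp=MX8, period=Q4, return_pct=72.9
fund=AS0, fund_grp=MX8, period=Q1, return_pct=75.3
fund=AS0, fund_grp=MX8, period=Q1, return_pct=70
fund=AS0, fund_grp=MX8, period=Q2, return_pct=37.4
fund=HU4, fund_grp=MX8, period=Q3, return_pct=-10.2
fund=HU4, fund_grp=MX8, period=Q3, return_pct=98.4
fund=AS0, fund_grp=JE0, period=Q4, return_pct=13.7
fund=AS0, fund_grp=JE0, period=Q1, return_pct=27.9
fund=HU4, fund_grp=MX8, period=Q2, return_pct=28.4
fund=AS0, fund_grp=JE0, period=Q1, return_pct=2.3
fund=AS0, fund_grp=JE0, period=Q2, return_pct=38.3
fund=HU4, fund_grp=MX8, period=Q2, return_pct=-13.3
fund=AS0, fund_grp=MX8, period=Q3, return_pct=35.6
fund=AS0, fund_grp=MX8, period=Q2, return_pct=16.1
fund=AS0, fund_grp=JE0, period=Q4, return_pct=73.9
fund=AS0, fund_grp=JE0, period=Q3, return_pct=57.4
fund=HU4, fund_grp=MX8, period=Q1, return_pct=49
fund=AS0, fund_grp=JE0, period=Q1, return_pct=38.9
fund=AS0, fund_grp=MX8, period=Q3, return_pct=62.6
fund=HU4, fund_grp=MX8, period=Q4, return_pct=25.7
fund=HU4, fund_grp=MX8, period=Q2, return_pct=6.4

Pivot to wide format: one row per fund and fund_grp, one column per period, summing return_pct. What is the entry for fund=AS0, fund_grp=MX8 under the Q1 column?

227.5

Rows with fund=AS0, fund_grp=MX8 and period=Q1: return_pct values are 82.2, 75.3, 70.
82.2 + 75.3 + 70 = 227.5.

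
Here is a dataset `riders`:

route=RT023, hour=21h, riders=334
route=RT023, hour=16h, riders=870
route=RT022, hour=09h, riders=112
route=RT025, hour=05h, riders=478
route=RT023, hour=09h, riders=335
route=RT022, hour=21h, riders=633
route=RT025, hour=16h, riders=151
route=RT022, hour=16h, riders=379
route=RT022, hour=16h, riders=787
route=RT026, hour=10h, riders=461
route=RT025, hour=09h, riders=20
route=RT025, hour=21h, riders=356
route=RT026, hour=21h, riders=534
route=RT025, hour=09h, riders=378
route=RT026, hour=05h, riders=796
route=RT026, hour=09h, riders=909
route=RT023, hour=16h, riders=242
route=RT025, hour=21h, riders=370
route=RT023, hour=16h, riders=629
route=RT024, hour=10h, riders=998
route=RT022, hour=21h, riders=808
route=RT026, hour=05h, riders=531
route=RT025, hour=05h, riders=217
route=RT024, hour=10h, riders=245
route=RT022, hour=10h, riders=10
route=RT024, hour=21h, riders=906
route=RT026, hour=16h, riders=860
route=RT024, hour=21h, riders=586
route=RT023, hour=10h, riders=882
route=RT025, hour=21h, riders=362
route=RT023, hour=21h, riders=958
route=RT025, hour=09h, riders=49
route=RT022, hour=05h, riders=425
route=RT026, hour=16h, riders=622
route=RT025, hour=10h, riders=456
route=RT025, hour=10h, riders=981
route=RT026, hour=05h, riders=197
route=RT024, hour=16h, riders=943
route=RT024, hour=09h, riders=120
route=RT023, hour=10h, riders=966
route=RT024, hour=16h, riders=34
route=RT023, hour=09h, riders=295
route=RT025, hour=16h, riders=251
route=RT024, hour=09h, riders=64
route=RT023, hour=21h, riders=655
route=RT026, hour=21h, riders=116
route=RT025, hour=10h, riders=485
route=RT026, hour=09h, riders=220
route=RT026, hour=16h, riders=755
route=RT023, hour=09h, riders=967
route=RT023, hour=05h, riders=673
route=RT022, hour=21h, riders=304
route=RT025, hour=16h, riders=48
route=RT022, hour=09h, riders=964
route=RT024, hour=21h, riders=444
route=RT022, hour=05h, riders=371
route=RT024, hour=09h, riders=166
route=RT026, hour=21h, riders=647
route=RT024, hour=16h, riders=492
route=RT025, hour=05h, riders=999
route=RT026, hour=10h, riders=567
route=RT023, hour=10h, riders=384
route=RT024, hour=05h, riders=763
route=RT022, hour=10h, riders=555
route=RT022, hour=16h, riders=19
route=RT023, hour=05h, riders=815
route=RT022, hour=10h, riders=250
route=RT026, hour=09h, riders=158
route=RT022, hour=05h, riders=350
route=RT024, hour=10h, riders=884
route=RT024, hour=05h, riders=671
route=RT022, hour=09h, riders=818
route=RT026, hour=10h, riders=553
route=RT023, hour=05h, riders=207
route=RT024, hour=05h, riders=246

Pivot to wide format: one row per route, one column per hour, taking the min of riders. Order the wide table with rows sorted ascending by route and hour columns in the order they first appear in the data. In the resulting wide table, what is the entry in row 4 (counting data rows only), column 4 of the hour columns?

217

With rows sorted ascending by route, row 4 is route=RT025. hour columns in first-appearance order: 21h, 16h, 09h, 05h, 10h; column 4 is 05h.
Long rows with route=RT025, hour=05h: min(478, 217, 999) = 217.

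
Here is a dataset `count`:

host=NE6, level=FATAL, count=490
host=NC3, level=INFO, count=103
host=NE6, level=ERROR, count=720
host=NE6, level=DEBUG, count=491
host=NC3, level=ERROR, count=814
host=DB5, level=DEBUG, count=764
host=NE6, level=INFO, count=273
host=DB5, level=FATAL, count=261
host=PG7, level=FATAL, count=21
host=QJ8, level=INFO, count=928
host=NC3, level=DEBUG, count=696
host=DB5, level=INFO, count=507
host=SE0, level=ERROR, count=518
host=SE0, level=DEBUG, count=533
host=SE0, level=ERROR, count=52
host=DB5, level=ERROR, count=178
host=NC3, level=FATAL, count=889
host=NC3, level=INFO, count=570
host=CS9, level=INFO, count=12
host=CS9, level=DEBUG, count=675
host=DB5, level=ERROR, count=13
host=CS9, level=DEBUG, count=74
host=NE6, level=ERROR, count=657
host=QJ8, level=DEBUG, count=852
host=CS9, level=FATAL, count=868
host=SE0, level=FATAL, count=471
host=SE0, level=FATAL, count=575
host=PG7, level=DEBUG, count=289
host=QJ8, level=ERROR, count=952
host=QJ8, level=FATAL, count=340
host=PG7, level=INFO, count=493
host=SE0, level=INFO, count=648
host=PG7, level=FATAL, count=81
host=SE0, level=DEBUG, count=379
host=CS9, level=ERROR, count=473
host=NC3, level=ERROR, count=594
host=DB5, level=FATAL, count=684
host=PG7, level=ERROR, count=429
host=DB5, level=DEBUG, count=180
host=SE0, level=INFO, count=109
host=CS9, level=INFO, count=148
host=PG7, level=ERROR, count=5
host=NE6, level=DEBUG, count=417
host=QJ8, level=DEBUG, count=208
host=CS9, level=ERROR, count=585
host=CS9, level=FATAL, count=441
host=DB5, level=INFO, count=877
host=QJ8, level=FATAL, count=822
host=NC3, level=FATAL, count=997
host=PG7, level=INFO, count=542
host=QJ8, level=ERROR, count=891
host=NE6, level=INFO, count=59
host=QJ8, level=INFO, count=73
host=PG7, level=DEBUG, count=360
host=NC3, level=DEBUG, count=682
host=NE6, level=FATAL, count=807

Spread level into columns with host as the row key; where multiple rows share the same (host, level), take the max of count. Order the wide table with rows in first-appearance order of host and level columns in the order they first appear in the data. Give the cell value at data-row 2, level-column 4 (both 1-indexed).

696

With rows in first-appearance order of host, row 2 is host=NC3. level columns in first-appearance order: FATAL, INFO, ERROR, DEBUG; column 4 is DEBUG.
Long rows with host=NC3, level=DEBUG: max(696, 682) = 696.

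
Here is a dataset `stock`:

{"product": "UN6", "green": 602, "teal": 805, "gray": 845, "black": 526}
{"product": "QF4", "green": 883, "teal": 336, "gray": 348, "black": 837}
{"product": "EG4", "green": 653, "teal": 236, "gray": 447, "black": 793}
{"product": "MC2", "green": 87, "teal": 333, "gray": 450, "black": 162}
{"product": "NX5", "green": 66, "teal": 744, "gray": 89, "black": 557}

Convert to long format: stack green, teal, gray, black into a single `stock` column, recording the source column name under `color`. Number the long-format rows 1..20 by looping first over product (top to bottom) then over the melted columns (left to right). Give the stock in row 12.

20 rows total (5 × 4). Row 12: index ⌊(12-1)/4⌋ = 2 into product → EG4; (12-1) mod 4 = 3 into the melted columns → black.
So row 12 is (EG4, black, 793); stock = 793.

793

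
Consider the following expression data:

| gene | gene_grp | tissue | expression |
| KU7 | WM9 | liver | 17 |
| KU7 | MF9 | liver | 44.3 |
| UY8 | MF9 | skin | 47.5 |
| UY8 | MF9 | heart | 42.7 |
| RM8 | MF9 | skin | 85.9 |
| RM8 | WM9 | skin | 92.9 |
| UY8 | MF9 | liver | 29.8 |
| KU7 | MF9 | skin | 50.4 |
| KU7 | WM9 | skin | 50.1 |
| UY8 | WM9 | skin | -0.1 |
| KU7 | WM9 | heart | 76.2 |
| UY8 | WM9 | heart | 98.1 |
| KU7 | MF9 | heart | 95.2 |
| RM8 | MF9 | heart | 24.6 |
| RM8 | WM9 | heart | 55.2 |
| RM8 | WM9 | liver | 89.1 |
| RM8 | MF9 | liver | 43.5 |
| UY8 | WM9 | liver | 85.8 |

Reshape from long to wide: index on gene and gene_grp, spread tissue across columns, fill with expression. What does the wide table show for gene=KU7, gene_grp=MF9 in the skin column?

Wide layout: rows indexed by gene and gene_grp, columns are the 3 distinct tissue values (liver, skin, heart).
Cell (gene=KU7, gene_grp=MF9, tissue=skin) draws from the long row where gene=KU7, gene_grp=MF9 and tissue=skin, which has expression=50.4.

50.4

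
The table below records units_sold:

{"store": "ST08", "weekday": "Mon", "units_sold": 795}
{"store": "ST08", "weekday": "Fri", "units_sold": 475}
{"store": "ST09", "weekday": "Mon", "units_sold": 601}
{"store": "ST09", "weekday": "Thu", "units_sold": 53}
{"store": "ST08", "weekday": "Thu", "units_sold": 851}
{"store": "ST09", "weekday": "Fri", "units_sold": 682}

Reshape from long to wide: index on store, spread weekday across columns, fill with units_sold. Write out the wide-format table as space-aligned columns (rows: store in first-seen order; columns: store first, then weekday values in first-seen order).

Columns: store plus the 3 distinct weekday values (Mon, Fri, Thu).
For example, row ST08 column Mon takes units_sold=795 from the long row (ST08, Mon).

store  Mon  Fri  Thu
ST08   795  475  851
ST09   601  682  53 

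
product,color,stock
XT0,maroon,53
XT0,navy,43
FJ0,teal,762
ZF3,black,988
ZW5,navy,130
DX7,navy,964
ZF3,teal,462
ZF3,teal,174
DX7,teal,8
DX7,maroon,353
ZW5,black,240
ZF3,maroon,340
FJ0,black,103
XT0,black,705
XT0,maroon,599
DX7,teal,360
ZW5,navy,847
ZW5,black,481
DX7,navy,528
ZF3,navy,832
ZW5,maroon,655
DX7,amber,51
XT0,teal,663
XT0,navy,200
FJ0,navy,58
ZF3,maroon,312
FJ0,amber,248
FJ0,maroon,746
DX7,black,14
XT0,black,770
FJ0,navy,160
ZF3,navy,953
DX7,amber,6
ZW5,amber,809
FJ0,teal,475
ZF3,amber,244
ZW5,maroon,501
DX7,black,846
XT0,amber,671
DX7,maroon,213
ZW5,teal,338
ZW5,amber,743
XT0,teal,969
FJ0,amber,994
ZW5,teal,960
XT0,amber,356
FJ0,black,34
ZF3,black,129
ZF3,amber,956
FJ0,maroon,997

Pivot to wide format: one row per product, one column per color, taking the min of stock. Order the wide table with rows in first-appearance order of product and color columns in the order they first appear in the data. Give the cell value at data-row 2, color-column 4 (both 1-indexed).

34

With rows in first-appearance order of product, row 2 is product=FJ0. color columns in first-appearance order: maroon, navy, teal, black, amber; column 4 is black.
Long rows with product=FJ0, color=black: min(103, 34) = 34.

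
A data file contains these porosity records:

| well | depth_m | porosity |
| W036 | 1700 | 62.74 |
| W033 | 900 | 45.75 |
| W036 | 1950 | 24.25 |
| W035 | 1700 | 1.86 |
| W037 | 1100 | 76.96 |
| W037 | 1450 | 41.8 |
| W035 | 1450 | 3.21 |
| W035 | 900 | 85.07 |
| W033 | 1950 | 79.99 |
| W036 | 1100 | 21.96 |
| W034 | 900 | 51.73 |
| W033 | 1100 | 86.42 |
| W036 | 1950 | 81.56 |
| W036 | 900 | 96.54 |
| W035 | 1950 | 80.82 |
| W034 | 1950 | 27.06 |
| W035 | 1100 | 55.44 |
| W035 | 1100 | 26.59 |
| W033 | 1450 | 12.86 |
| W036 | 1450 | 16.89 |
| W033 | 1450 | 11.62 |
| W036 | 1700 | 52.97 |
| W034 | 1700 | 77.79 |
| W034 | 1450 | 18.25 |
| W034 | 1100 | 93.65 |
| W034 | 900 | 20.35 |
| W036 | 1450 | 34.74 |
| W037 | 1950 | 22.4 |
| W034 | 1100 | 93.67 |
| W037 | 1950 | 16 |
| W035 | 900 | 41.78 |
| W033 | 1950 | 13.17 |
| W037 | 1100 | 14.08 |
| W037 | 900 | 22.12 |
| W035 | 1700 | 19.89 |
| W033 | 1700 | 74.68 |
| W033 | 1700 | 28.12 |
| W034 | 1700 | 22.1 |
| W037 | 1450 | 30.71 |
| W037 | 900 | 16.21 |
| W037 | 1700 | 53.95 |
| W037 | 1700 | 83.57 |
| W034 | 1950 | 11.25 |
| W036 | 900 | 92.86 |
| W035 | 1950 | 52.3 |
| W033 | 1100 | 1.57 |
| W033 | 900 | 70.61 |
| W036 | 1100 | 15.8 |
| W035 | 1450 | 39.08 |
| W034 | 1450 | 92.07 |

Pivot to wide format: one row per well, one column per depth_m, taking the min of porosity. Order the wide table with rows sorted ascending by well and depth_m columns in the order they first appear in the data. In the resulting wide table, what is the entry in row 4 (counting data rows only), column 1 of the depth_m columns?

With rows sorted ascending by well, row 4 is well=W036. depth_m columns in first-appearance order: 1700, 900, 1950, 1100, 1450; column 1 is 1700.
Long rows with well=W036, depth_m=1700: min(62.74, 52.97) = 52.97.

52.97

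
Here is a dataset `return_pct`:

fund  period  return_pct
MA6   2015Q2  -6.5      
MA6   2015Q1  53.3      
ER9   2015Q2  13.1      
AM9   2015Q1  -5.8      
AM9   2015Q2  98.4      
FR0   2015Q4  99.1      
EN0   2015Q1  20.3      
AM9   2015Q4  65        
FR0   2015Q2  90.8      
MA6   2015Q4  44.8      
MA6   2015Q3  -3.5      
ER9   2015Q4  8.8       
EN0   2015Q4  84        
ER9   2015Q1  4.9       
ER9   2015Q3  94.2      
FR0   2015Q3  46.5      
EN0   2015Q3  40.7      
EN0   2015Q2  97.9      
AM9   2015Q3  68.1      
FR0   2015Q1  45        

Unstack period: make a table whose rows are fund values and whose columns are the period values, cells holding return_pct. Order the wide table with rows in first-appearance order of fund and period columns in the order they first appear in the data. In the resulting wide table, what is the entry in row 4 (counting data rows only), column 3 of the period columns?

99.1

With rows in first-appearance order of fund, row 4 is fund=FR0. period columns in first-appearance order: 2015Q2, 2015Q1, 2015Q4, 2015Q3; column 3 is 2015Q4.
Long rows with fund=FR0, period=2015Q4: return_pct = 99.1.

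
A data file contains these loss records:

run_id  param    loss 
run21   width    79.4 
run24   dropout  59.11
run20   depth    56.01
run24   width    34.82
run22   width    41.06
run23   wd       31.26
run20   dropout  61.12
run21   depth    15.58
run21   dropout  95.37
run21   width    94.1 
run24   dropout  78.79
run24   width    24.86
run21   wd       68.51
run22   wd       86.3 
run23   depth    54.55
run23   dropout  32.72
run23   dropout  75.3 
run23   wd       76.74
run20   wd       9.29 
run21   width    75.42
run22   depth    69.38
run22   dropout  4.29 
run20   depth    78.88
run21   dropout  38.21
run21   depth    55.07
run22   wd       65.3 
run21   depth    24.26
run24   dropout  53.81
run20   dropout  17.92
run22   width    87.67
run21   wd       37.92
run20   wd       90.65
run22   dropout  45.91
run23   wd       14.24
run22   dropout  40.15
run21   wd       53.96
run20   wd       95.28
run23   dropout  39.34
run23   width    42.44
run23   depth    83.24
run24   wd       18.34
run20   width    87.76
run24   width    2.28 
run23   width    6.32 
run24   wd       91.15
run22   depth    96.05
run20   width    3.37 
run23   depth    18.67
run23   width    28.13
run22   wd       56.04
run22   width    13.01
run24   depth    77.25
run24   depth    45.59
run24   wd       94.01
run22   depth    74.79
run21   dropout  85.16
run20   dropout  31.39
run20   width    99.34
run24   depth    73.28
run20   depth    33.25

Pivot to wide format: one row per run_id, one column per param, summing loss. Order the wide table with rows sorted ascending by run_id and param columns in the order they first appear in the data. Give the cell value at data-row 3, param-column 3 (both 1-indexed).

240.22

With rows sorted ascending by run_id, row 3 is run_id=run22. param columns in first-appearance order: width, dropout, depth, wd; column 3 is depth.
Long rows with run_id=run22, param=depth: 69.38 + 96.05 + 74.79 = 240.22.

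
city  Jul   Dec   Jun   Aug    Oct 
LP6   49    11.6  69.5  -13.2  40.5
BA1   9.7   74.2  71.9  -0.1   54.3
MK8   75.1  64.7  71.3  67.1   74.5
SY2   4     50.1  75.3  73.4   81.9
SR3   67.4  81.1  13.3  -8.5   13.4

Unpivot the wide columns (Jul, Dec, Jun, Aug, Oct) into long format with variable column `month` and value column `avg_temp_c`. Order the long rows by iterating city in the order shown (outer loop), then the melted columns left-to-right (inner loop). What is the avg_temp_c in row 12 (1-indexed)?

25 rows total (5 × 5). Row 12: index ⌊(12-1)/5⌋ = 2 into city → MK8; (12-1) mod 5 = 1 into the melted columns → Dec.
So row 12 is (MK8, Dec, 64.7); avg_temp_c = 64.7.

64.7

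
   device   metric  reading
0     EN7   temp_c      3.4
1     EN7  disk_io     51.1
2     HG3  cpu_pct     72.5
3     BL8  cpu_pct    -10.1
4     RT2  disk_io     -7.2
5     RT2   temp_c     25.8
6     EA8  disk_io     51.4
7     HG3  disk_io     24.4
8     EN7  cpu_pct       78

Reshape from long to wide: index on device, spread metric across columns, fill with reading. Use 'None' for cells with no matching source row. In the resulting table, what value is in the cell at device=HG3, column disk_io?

24.4

The long row with device=HG3, metric=disk_io has reading=24.4.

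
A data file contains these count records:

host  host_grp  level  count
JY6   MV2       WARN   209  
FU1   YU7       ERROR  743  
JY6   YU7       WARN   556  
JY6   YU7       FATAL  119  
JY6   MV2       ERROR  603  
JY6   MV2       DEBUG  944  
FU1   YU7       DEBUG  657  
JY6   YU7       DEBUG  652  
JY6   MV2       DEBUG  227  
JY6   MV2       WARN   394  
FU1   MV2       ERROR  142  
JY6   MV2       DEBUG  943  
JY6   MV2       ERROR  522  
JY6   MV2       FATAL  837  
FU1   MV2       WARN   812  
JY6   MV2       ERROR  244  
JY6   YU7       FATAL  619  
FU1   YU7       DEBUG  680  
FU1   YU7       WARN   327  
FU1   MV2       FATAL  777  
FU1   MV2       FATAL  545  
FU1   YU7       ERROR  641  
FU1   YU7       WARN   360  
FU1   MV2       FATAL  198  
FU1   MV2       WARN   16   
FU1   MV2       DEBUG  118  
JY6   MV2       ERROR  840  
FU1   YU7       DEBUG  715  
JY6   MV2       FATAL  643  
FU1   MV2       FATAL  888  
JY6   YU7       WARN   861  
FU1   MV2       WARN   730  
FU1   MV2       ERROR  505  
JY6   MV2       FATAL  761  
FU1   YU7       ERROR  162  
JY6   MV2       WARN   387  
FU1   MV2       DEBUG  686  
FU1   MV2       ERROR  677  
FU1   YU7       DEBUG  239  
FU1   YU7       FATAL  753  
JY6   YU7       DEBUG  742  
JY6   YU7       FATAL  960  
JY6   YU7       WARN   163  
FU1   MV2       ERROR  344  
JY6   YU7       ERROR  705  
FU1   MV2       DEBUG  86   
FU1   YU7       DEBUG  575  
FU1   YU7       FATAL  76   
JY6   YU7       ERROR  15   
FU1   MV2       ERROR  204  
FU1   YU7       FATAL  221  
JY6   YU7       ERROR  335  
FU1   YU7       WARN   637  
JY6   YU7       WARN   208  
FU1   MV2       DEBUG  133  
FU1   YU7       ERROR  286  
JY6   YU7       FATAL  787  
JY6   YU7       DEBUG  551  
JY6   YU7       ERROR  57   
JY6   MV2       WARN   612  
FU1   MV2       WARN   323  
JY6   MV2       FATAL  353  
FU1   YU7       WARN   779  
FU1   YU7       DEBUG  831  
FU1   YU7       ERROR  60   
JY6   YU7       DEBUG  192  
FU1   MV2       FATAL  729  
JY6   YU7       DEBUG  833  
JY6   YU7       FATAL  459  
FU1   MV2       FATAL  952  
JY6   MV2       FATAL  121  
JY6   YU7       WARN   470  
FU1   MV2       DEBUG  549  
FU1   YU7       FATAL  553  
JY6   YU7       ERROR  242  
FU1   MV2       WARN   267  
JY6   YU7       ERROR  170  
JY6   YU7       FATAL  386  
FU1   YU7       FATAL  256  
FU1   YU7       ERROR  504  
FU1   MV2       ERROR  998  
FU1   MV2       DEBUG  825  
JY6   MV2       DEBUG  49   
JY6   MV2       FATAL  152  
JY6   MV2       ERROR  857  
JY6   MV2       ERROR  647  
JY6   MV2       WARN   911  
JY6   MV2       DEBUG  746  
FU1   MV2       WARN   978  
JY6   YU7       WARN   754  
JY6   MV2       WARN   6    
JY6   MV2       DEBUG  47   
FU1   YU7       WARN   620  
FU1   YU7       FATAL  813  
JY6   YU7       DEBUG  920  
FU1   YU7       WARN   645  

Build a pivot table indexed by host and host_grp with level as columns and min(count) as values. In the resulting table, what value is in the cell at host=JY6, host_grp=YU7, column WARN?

Rows with host=JY6, host_grp=YU7 and level=WARN: count values are 556, 861, 163, 208, 470, 754.
min(556, 861, 163, 208, 470, 754) = 163.

163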